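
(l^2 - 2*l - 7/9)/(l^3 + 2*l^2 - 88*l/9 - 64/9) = (9*l^2 - 18*l - 7)/(9*l^3 + 18*l^2 - 88*l - 64)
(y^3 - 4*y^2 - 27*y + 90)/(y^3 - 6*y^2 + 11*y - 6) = (y^2 - y - 30)/(y^2 - 3*y + 2)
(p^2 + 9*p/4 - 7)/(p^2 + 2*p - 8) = (p - 7/4)/(p - 2)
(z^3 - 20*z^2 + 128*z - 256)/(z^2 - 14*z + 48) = (z^2 - 12*z + 32)/(z - 6)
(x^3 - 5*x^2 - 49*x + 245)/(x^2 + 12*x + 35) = (x^2 - 12*x + 35)/(x + 5)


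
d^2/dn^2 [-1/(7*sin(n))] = (sin(n)^2 - 2)/(7*sin(n)^3)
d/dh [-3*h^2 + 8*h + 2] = 8 - 6*h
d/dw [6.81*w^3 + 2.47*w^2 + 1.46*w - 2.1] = 20.43*w^2 + 4.94*w + 1.46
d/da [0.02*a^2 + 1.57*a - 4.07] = 0.04*a + 1.57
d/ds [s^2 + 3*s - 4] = 2*s + 3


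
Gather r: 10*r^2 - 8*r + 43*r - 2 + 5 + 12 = 10*r^2 + 35*r + 15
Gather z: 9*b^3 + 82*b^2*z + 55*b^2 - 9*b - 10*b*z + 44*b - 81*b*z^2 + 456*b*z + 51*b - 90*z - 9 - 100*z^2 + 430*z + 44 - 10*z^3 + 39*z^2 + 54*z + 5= 9*b^3 + 55*b^2 + 86*b - 10*z^3 + z^2*(-81*b - 61) + z*(82*b^2 + 446*b + 394) + 40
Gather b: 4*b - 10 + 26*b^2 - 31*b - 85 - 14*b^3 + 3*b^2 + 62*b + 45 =-14*b^3 + 29*b^2 + 35*b - 50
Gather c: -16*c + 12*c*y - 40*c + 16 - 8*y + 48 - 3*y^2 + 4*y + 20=c*(12*y - 56) - 3*y^2 - 4*y + 84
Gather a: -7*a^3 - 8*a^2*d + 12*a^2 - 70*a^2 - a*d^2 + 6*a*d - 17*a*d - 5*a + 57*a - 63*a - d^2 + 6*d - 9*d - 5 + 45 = -7*a^3 + a^2*(-8*d - 58) + a*(-d^2 - 11*d - 11) - d^2 - 3*d + 40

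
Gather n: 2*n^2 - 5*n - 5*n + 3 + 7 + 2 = 2*n^2 - 10*n + 12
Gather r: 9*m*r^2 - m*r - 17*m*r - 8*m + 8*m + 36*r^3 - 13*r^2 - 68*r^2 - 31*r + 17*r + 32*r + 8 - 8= 36*r^3 + r^2*(9*m - 81) + r*(18 - 18*m)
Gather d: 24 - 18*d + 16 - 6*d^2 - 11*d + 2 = -6*d^2 - 29*d + 42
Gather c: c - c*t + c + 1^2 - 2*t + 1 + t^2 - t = c*(2 - t) + t^2 - 3*t + 2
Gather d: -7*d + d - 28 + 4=-6*d - 24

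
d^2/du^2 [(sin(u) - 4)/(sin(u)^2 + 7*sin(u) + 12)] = (-sin(u)^5 + 23*sin(u)^4 + 158*sin(u)^3 + 64*sin(u)^2 - 720*sin(u) - 464)/(sin(u)^2 + 7*sin(u) + 12)^3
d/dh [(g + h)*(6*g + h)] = 7*g + 2*h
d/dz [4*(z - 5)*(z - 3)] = 8*z - 32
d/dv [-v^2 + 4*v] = 4 - 2*v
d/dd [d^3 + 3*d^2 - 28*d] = 3*d^2 + 6*d - 28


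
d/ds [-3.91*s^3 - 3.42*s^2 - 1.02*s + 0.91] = -11.73*s^2 - 6.84*s - 1.02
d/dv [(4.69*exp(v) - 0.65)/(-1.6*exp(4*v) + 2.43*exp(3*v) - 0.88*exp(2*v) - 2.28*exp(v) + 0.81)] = (22.512*exp(4*v) - 26.9534*exp(3*v) + 8.8657*exp(2*v) - 1.144*exp(v) + 2.3169)*exp(v)/(2.56*exp(8*v) - 7.776*exp(7*v) + 8.7209*exp(6*v) + 3.0192*exp(5*v) - 12.8984*exp(4*v) + 7.9494*exp(3*v) + 3.7728*exp(2*v) - 3.6936*exp(v) + 0.6561)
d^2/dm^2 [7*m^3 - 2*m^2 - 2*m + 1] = 42*m - 4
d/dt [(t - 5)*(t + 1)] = 2*t - 4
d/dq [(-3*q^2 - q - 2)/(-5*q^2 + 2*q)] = (-11*q^2 - 20*q + 4)/(q^2*(25*q^2 - 20*q + 4))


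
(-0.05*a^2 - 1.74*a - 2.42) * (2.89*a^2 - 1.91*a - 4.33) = -0.1445*a^4 - 4.9331*a^3 - 3.4539*a^2 + 12.1564*a + 10.4786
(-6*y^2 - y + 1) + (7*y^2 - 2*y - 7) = y^2 - 3*y - 6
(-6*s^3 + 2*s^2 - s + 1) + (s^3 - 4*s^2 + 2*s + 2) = -5*s^3 - 2*s^2 + s + 3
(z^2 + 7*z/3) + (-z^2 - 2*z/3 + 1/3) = 5*z/3 + 1/3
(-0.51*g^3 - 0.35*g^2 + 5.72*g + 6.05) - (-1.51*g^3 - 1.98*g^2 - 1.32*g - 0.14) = 1.0*g^3 + 1.63*g^2 + 7.04*g + 6.19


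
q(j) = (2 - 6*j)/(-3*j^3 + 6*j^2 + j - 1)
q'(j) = (2 - 6*j)*(9*j^2 - 12*j - 1)/(-3*j^3 + 6*j^2 + j - 1)^2 - 6/(-3*j^3 + 6*j^2 + j - 1) = 2*(-18*j^3 + 27*j^2 - 12*j + 2)/(9*j^6 - 36*j^5 + 30*j^4 + 18*j^3 - 11*j^2 - 2*j + 1)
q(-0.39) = -14.49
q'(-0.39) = 264.41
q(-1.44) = 0.56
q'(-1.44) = 0.72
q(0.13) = -1.57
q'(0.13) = 2.85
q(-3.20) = 0.14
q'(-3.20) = 0.07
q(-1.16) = 0.85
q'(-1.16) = 1.43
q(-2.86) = 0.17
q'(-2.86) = 0.10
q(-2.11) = 0.28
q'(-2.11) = 0.24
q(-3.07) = 0.15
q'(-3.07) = 0.08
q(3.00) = 0.64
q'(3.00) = -0.89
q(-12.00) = 0.01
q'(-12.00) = 0.00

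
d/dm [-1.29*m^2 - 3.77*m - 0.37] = -2.58*m - 3.77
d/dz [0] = 0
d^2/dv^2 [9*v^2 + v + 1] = 18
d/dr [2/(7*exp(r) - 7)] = -1/(14*sinh(r/2)^2)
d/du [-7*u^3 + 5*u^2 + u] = -21*u^2 + 10*u + 1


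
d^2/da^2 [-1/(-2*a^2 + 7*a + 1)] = 2*(4*a^2 - 14*a - (4*a - 7)^2 - 2)/(-2*a^2 + 7*a + 1)^3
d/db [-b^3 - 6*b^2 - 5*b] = -3*b^2 - 12*b - 5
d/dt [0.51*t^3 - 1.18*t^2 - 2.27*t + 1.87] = 1.53*t^2 - 2.36*t - 2.27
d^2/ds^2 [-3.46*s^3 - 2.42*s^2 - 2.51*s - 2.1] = -20.76*s - 4.84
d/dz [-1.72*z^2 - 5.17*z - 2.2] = -3.44*z - 5.17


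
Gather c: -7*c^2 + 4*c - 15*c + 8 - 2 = -7*c^2 - 11*c + 6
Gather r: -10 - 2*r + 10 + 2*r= 0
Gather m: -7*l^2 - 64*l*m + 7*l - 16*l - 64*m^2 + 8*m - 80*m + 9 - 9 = -7*l^2 - 9*l - 64*m^2 + m*(-64*l - 72)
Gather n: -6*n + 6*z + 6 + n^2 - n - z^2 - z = n^2 - 7*n - z^2 + 5*z + 6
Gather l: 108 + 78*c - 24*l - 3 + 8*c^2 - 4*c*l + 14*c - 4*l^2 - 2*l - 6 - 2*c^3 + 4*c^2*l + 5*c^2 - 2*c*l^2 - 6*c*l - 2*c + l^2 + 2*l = -2*c^3 + 13*c^2 + 90*c + l^2*(-2*c - 3) + l*(4*c^2 - 10*c - 24) + 99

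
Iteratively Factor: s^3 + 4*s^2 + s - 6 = (s - 1)*(s^2 + 5*s + 6) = (s - 1)*(s + 2)*(s + 3)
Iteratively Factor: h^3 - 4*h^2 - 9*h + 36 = (h - 3)*(h^2 - h - 12) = (h - 4)*(h - 3)*(h + 3)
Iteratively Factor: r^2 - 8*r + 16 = (r - 4)*(r - 4)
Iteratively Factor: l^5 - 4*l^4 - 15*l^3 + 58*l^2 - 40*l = (l - 2)*(l^4 - 2*l^3 - 19*l^2 + 20*l) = (l - 5)*(l - 2)*(l^3 + 3*l^2 - 4*l) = l*(l - 5)*(l - 2)*(l^2 + 3*l - 4) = l*(l - 5)*(l - 2)*(l - 1)*(l + 4)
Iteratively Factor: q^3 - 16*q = (q)*(q^2 - 16) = q*(q + 4)*(q - 4)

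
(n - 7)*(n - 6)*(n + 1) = n^3 - 12*n^2 + 29*n + 42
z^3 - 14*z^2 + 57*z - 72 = (z - 8)*(z - 3)^2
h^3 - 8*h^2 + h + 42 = (h - 7)*(h - 3)*(h + 2)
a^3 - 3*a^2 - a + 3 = (a - 3)*(a - 1)*(a + 1)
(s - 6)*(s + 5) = s^2 - s - 30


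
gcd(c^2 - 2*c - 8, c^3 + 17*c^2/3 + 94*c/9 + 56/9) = c + 2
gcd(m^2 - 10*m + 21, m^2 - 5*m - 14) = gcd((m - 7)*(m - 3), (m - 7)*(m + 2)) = m - 7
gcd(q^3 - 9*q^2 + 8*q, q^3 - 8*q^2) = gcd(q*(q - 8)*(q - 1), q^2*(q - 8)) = q^2 - 8*q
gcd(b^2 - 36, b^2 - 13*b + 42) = b - 6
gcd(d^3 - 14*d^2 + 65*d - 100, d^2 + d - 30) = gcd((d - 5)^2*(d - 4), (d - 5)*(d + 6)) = d - 5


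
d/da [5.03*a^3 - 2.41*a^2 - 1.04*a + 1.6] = 15.09*a^2 - 4.82*a - 1.04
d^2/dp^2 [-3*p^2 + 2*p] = -6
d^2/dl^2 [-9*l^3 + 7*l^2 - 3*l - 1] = 14 - 54*l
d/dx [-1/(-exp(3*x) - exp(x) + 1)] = -(3*exp(2*x) + 1)*exp(x)/(exp(3*x) + exp(x) - 1)^2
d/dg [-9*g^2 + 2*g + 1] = 2 - 18*g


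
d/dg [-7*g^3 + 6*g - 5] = 6 - 21*g^2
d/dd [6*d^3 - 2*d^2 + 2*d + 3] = 18*d^2 - 4*d + 2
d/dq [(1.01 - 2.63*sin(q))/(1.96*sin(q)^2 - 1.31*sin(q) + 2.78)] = (5.1548*sin(q)^2 - 3.9592*sin(q) - 5.9883)*cos(q)/(3.8416*sin(q)^4 - 5.1352*sin(q)^3 + 12.6137*sin(q)^2 - 7.2836*sin(q) + 7.7284)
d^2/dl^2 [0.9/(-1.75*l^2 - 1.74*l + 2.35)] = (5.5125*l^2 + 5.481*l - 0.9*(3.5*l + 1.74)*(7.0*l + 3.48) - 7.4025)/(1.75*l^2 + 1.74*l - 2.35)^3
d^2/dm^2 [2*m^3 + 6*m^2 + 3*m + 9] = 12*m + 12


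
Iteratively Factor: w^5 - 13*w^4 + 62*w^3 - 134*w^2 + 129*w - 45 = (w - 3)*(w^4 - 10*w^3 + 32*w^2 - 38*w + 15) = (w - 3)*(w - 1)*(w^3 - 9*w^2 + 23*w - 15) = (w - 5)*(w - 3)*(w - 1)*(w^2 - 4*w + 3) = (w - 5)*(w - 3)*(w - 1)^2*(w - 3)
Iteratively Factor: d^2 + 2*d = (d + 2)*(d)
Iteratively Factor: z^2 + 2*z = (z + 2)*(z)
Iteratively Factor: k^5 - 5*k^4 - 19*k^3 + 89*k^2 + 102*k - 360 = (k + 3)*(k^4 - 8*k^3 + 5*k^2 + 74*k - 120) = (k - 4)*(k + 3)*(k^3 - 4*k^2 - 11*k + 30) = (k - 4)*(k + 3)^2*(k^2 - 7*k + 10) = (k - 5)*(k - 4)*(k + 3)^2*(k - 2)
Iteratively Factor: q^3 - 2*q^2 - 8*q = (q + 2)*(q^2 - 4*q) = (q - 4)*(q + 2)*(q)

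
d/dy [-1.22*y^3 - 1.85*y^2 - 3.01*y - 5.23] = -3.66*y^2 - 3.7*y - 3.01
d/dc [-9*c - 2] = -9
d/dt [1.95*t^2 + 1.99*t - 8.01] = 3.9*t + 1.99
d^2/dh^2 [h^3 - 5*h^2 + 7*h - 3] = 6*h - 10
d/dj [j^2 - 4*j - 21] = 2*j - 4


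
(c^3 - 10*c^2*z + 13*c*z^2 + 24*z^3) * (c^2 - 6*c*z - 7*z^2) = c^5 - 16*c^4*z + 66*c^3*z^2 + 16*c^2*z^3 - 235*c*z^4 - 168*z^5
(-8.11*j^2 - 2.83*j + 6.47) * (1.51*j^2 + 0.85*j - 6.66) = -12.2461*j^4 - 11.1668*j^3 + 61.3768*j^2 + 24.3473*j - 43.0902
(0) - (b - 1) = 1 - b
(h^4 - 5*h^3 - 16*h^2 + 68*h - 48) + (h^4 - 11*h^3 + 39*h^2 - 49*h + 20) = 2*h^4 - 16*h^3 + 23*h^2 + 19*h - 28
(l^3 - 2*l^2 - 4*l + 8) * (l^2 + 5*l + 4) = l^5 + 3*l^4 - 10*l^3 - 20*l^2 + 24*l + 32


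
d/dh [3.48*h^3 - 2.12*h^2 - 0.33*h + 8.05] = 10.44*h^2 - 4.24*h - 0.33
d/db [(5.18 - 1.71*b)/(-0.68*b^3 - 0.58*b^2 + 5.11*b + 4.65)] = (-2.3256*b^3 + 9.5754*b^2 + 6.0088*b - 34.4213)/(0.4624*b^6 + 0.7888*b^5 - 6.6132*b^4 - 12.2516*b^3 + 20.7181*b^2 + 47.523*b + 21.6225)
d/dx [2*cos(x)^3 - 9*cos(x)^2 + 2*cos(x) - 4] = 2*(-3*cos(x)^2 + 9*cos(x) - 1)*sin(x)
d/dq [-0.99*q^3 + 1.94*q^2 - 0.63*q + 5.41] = -2.97*q^2 + 3.88*q - 0.63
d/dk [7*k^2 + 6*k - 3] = 14*k + 6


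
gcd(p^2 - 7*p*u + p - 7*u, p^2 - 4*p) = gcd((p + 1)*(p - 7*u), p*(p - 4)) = 1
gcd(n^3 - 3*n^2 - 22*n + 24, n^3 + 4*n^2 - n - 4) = n^2 + 3*n - 4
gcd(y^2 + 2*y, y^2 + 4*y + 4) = y + 2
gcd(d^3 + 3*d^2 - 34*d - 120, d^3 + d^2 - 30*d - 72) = d^2 - 2*d - 24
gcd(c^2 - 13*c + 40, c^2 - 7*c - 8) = c - 8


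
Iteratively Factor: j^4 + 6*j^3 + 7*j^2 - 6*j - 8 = (j + 2)*(j^3 + 4*j^2 - j - 4) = (j + 2)*(j + 4)*(j^2 - 1) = (j - 1)*(j + 2)*(j + 4)*(j + 1)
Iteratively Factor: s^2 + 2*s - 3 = (s - 1)*(s + 3)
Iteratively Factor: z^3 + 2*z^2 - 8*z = (z)*(z^2 + 2*z - 8) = z*(z + 4)*(z - 2)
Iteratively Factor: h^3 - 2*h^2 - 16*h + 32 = (h - 2)*(h^2 - 16) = (h - 2)*(h + 4)*(h - 4)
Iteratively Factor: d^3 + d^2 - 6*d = (d)*(d^2 + d - 6) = d*(d - 2)*(d + 3)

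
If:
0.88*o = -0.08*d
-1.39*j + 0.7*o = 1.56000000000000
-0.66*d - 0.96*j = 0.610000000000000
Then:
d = 0.76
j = -1.16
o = -0.07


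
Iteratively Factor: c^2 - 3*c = (c)*(c - 3)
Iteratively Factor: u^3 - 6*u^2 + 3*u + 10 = (u - 5)*(u^2 - u - 2) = (u - 5)*(u + 1)*(u - 2)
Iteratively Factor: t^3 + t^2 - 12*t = (t + 4)*(t^2 - 3*t) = t*(t + 4)*(t - 3)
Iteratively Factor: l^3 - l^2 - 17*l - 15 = (l + 3)*(l^2 - 4*l - 5) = (l - 5)*(l + 3)*(l + 1)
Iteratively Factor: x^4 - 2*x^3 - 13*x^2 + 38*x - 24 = (x + 4)*(x^3 - 6*x^2 + 11*x - 6) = (x - 1)*(x + 4)*(x^2 - 5*x + 6) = (x - 2)*(x - 1)*(x + 4)*(x - 3)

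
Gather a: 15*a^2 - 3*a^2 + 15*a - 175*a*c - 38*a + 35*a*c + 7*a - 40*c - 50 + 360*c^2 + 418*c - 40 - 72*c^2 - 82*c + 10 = 12*a^2 + a*(-140*c - 16) + 288*c^2 + 296*c - 80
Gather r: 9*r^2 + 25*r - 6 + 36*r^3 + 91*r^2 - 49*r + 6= 36*r^3 + 100*r^2 - 24*r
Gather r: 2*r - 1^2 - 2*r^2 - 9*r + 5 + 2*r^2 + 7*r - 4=0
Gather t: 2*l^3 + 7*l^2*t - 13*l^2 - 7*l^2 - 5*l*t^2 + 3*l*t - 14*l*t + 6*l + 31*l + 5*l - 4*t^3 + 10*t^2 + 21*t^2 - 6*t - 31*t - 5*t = 2*l^3 - 20*l^2 + 42*l - 4*t^3 + t^2*(31 - 5*l) + t*(7*l^2 - 11*l - 42)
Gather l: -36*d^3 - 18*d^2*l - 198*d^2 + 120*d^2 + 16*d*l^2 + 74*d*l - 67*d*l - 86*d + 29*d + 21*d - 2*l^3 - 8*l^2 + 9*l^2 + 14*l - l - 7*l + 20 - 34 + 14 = -36*d^3 - 78*d^2 - 36*d - 2*l^3 + l^2*(16*d + 1) + l*(-18*d^2 + 7*d + 6)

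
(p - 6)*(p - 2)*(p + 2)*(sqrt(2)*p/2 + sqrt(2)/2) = sqrt(2)*p^4/2 - 5*sqrt(2)*p^3/2 - 5*sqrt(2)*p^2 + 10*sqrt(2)*p + 12*sqrt(2)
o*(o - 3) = o^2 - 3*o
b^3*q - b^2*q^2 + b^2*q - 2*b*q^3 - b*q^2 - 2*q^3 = (b - 2*q)*(b + q)*(b*q + q)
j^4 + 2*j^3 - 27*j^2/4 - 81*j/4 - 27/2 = (j - 3)*(j + 3/2)^2*(j + 2)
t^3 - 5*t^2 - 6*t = t*(t - 6)*(t + 1)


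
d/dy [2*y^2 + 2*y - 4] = 4*y + 2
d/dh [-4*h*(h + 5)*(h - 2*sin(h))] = 8*h^2*cos(h) - 12*h^2 + 16*h*sin(h) + 40*h*cos(h) - 40*h + 40*sin(h)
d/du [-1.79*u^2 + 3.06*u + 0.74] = 3.06 - 3.58*u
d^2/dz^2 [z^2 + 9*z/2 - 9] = 2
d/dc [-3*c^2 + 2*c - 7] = 2 - 6*c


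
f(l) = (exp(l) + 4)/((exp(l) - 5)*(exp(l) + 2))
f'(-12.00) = 0.00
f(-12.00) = -0.40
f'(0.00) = -0.05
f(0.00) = -0.42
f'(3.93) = -0.03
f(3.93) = 0.02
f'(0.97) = -0.57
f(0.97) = -0.61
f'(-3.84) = 0.00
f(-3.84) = -0.40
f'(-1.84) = 0.00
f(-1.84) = -0.40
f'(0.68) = -0.24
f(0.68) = -0.50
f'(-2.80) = 0.00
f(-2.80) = -0.40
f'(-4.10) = 0.00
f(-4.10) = -0.40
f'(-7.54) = 0.00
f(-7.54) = -0.40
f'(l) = exp(l)/((exp(l) - 5)*(exp(l) + 2)) - (exp(l) + 4)*exp(l)/((exp(l) - 5)*(exp(l) + 2)^2) - (exp(l) + 4)*exp(l)/((exp(l) - 5)^2*(exp(l) + 2))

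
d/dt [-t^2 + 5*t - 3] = 5 - 2*t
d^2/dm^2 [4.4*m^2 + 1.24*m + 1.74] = 8.80000000000000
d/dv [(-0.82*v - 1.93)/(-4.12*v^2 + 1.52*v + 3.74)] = (3.3784*v^2 - 1.2464*v - (0.82*v + 1.93)*(8.24*v - 1.52) - 3.0668)/(-4.12*v^2 + 1.52*v + 3.74)^2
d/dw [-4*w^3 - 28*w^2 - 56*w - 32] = -12*w^2 - 56*w - 56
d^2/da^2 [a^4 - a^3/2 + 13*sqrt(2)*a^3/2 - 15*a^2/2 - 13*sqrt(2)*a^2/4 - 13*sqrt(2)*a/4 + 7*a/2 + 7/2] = 12*a^2 - 3*a + 39*sqrt(2)*a - 15 - 13*sqrt(2)/2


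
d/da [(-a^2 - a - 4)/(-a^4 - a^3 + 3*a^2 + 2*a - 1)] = ((2*a + 1)*(a^4 + a^3 - 3*a^2 - 2*a + 1) - (a^2 + a + 4)*(4*a^3 + 3*a^2 - 6*a - 2))/(a^4 + a^3 - 3*a^2 - 2*a + 1)^2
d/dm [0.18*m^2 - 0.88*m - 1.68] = 0.36*m - 0.88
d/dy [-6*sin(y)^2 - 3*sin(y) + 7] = -3*(4*sin(y) + 1)*cos(y)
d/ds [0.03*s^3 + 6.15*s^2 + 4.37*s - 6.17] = 0.09*s^2 + 12.3*s + 4.37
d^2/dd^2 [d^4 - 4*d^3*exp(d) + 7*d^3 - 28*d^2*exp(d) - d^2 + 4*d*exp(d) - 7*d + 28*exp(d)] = -4*d^3*exp(d) - 52*d^2*exp(d) + 12*d^2 - 132*d*exp(d) + 42*d - 20*exp(d) - 2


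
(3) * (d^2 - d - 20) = 3*d^2 - 3*d - 60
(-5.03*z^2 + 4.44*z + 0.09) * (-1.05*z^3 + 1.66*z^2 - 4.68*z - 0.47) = 5.2815*z^5 - 13.0118*z^4 + 30.8163*z^3 - 18.2657*z^2 - 2.508*z - 0.0423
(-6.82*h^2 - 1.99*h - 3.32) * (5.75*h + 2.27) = -39.215*h^3 - 26.9239*h^2 - 23.6073*h - 7.5364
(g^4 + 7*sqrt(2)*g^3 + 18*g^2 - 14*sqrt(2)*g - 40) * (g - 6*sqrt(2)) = g^5 + sqrt(2)*g^4 - 66*g^3 - 122*sqrt(2)*g^2 + 128*g + 240*sqrt(2)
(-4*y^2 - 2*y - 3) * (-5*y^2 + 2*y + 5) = 20*y^4 + 2*y^3 - 9*y^2 - 16*y - 15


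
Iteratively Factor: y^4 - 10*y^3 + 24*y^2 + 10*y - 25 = (y - 5)*(y^3 - 5*y^2 - y + 5) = (y - 5)*(y - 1)*(y^2 - 4*y - 5) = (y - 5)*(y - 1)*(y + 1)*(y - 5)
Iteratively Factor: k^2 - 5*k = (k - 5)*(k)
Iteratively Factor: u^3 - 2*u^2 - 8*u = (u - 4)*(u^2 + 2*u) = (u - 4)*(u + 2)*(u)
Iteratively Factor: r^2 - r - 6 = (r - 3)*(r + 2)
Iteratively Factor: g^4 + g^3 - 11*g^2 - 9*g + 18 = (g + 3)*(g^3 - 2*g^2 - 5*g + 6) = (g - 1)*(g + 3)*(g^2 - g - 6) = (g - 3)*(g - 1)*(g + 3)*(g + 2)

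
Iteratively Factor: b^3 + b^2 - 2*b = (b - 1)*(b^2 + 2*b) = b*(b - 1)*(b + 2)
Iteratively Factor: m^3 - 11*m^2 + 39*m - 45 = (m - 3)*(m^2 - 8*m + 15) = (m - 5)*(m - 3)*(m - 3)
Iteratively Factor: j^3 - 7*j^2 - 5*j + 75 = (j + 3)*(j^2 - 10*j + 25) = (j - 5)*(j + 3)*(j - 5)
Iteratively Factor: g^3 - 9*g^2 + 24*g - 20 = (g - 5)*(g^2 - 4*g + 4) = (g - 5)*(g - 2)*(g - 2)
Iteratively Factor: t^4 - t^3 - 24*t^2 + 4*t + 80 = (t + 2)*(t^3 - 3*t^2 - 18*t + 40) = (t - 2)*(t + 2)*(t^2 - t - 20) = (t - 5)*(t - 2)*(t + 2)*(t + 4)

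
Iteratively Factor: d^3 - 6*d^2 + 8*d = (d - 4)*(d^2 - 2*d) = d*(d - 4)*(d - 2)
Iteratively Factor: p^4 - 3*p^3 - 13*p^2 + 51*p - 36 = (p - 1)*(p^3 - 2*p^2 - 15*p + 36) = (p - 1)*(p + 4)*(p^2 - 6*p + 9) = (p - 3)*(p - 1)*(p + 4)*(p - 3)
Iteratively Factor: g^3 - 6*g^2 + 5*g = (g - 1)*(g^2 - 5*g) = (g - 5)*(g - 1)*(g)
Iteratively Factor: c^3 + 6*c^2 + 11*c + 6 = (c + 3)*(c^2 + 3*c + 2) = (c + 2)*(c + 3)*(c + 1)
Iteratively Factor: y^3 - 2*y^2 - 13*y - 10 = (y + 1)*(y^2 - 3*y - 10) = (y - 5)*(y + 1)*(y + 2)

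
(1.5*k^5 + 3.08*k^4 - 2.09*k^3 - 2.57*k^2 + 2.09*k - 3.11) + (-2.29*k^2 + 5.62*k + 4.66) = 1.5*k^5 + 3.08*k^4 - 2.09*k^3 - 4.86*k^2 + 7.71*k + 1.55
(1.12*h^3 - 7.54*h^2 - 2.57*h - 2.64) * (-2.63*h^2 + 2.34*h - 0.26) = -2.9456*h^5 + 22.451*h^4 - 11.1757*h^3 + 2.8898*h^2 - 5.5094*h + 0.6864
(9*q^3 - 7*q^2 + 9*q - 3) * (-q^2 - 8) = -9*q^5 + 7*q^4 - 81*q^3 + 59*q^2 - 72*q + 24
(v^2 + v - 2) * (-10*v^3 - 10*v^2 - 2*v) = -10*v^5 - 20*v^4 + 8*v^3 + 18*v^2 + 4*v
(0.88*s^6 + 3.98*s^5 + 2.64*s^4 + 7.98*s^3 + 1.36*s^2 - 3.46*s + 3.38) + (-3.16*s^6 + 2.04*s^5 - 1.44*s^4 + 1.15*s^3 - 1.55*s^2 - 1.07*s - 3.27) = -2.28*s^6 + 6.02*s^5 + 1.2*s^4 + 9.13*s^3 - 0.19*s^2 - 4.53*s + 0.11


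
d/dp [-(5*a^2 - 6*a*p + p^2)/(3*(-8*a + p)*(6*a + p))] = 2*a*(-149*a^2 + 53*a*p - 2*p^2)/(3*(2304*a^4 + 192*a^3*p - 92*a^2*p^2 - 4*a*p^3 + p^4))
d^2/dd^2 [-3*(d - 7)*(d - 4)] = -6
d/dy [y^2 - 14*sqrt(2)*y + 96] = 2*y - 14*sqrt(2)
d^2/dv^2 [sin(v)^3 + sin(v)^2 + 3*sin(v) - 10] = -9*sin(v)^3 - 4*sin(v)^2 + 3*sin(v) + 2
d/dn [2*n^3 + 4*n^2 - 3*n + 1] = 6*n^2 + 8*n - 3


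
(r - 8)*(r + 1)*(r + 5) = r^3 - 2*r^2 - 43*r - 40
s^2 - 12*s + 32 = (s - 8)*(s - 4)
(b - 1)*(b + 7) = b^2 + 6*b - 7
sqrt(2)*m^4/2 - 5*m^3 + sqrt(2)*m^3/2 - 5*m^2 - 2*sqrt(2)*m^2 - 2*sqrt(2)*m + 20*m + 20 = (m - 2)*(m + 2)*(m - 5*sqrt(2))*(sqrt(2)*m/2 + sqrt(2)/2)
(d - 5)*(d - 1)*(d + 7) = d^3 + d^2 - 37*d + 35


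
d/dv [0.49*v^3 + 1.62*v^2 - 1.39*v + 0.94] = 1.47*v^2 + 3.24*v - 1.39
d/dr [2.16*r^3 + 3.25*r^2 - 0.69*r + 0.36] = 6.48*r^2 + 6.5*r - 0.69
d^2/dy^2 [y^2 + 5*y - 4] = 2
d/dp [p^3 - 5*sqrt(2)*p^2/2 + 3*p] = 3*p^2 - 5*sqrt(2)*p + 3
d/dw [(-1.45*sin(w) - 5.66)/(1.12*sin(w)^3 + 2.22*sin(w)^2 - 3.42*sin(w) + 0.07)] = (3.248*sin(w)^3 + 22.2366*sin(w)^2 + 25.1304*sin(w) - 19.4587)*cos(w)/(1.2544*sin(w)^6 + 4.9728*sin(w)^5 - 2.7324*sin(w)^4 - 15.028*sin(w)^3 + 12.0072*sin(w)^2 - 0.4788*sin(w) + 0.0049)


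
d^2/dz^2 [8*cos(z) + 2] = -8*cos(z)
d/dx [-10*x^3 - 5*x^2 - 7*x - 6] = -30*x^2 - 10*x - 7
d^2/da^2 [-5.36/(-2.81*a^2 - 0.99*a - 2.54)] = (-84.646192*a^2 - 29.821968*a + 5.36*(5.62*a + 0.99)*(11.24*a + 1.98) - 76.512928)/(2.81*a^2 + 0.99*a + 2.54)^3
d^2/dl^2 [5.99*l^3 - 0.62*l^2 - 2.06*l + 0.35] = 35.94*l - 1.24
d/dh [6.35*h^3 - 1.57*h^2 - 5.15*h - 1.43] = 19.05*h^2 - 3.14*h - 5.15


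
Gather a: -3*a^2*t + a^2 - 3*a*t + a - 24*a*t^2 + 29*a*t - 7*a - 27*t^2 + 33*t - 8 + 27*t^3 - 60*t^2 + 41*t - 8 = a^2*(1 - 3*t) + a*(-24*t^2 + 26*t - 6) + 27*t^3 - 87*t^2 + 74*t - 16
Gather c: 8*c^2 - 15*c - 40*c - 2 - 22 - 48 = 8*c^2 - 55*c - 72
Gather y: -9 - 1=-10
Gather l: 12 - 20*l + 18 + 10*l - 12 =18 - 10*l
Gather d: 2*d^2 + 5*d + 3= 2*d^2 + 5*d + 3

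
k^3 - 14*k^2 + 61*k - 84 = (k - 7)*(k - 4)*(k - 3)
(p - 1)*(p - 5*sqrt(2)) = p^2 - 5*sqrt(2)*p - p + 5*sqrt(2)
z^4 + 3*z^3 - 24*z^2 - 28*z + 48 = (z - 4)*(z - 1)*(z + 2)*(z + 6)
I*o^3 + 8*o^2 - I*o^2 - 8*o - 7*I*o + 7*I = (o - 7*I)*(o - I)*(I*o - I)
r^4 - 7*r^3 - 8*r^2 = r^2*(r - 8)*(r + 1)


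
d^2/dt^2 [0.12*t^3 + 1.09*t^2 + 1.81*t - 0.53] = 0.72*t + 2.18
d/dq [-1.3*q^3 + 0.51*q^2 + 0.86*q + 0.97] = -3.9*q^2 + 1.02*q + 0.86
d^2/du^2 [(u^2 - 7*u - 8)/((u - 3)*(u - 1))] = 2*(-3*u^3 - 33*u^2 + 159*u - 179)/(u^6 - 12*u^5 + 57*u^4 - 136*u^3 + 171*u^2 - 108*u + 27)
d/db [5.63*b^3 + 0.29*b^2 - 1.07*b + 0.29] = 16.89*b^2 + 0.58*b - 1.07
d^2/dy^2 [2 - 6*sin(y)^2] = -12*cos(2*y)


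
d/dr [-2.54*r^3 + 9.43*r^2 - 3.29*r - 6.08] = -7.62*r^2 + 18.86*r - 3.29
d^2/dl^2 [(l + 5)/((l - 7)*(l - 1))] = 2*(l^3 + 15*l^2 - 141*l + 341)/(l^6 - 24*l^5 + 213*l^4 - 848*l^3 + 1491*l^2 - 1176*l + 343)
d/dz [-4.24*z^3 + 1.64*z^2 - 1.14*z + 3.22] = -12.72*z^2 + 3.28*z - 1.14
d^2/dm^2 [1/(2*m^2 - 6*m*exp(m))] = (m*(m - 3*exp(m))*(3*m*exp(m) + 6*exp(m) - 2)/2 + (3*m*exp(m) - 2*m + 3*exp(m))^2)/(m^3*(m - 3*exp(m))^3)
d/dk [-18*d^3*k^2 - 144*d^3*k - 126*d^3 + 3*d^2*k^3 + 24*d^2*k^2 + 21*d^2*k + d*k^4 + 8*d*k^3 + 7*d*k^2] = d*(-36*d^2*k - 144*d^2 + 9*d*k^2 + 48*d*k + 21*d + 4*k^3 + 24*k^2 + 14*k)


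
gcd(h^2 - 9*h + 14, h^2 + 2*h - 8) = h - 2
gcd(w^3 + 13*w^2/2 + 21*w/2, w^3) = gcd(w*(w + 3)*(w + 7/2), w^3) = w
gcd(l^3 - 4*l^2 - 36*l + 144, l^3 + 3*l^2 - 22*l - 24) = l^2 + 2*l - 24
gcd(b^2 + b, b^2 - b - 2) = b + 1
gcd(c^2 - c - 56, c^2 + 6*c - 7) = c + 7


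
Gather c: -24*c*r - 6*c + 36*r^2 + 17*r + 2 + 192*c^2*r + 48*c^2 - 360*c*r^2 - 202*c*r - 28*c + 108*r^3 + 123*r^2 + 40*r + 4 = c^2*(192*r + 48) + c*(-360*r^2 - 226*r - 34) + 108*r^3 + 159*r^2 + 57*r + 6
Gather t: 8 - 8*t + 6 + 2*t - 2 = 12 - 6*t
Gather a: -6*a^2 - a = -6*a^2 - a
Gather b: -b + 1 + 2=3 - b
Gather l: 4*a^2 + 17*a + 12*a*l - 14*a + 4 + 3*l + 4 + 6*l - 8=4*a^2 + 3*a + l*(12*a + 9)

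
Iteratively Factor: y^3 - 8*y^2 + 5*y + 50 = (y - 5)*(y^2 - 3*y - 10) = (y - 5)^2*(y + 2)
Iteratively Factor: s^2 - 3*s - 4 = (s - 4)*(s + 1)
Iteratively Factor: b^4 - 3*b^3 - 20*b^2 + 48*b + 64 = (b - 4)*(b^3 + b^2 - 16*b - 16) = (b - 4)*(b + 1)*(b^2 - 16) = (b - 4)*(b + 1)*(b + 4)*(b - 4)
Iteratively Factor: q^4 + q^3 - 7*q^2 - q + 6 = (q + 1)*(q^3 - 7*q + 6) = (q + 1)*(q + 3)*(q^2 - 3*q + 2) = (q - 2)*(q + 1)*(q + 3)*(q - 1)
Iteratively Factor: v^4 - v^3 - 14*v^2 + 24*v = (v + 4)*(v^3 - 5*v^2 + 6*v) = (v - 3)*(v + 4)*(v^2 - 2*v) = v*(v - 3)*(v + 4)*(v - 2)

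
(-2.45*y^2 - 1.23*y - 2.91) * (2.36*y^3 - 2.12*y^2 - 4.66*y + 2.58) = -5.782*y^5 + 2.2912*y^4 + 7.157*y^3 + 5.58*y^2 + 10.3872*y - 7.5078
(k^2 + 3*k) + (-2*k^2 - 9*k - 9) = -k^2 - 6*k - 9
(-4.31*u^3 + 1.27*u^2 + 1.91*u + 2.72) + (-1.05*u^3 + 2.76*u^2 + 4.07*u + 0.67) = -5.36*u^3 + 4.03*u^2 + 5.98*u + 3.39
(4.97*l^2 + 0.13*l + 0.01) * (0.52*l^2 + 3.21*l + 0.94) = 2.5844*l^4 + 16.0213*l^3 + 5.0943*l^2 + 0.1543*l + 0.0094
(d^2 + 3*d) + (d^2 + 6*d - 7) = 2*d^2 + 9*d - 7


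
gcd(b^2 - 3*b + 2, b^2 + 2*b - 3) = b - 1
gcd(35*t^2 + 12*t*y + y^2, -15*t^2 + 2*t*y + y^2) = 5*t + y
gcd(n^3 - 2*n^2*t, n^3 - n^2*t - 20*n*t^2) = n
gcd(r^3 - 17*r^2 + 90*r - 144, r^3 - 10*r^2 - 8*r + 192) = r^2 - 14*r + 48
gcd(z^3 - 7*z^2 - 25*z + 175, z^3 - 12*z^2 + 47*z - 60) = z - 5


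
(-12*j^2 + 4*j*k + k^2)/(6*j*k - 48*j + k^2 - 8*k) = (-2*j + k)/(k - 8)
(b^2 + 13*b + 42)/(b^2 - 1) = (b^2 + 13*b + 42)/(b^2 - 1)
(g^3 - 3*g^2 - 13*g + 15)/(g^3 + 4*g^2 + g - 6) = (g - 5)/(g + 2)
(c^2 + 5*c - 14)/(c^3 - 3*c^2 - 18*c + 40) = (c + 7)/(c^2 - c - 20)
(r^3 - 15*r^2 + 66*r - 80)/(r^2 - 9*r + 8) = (r^2 - 7*r + 10)/(r - 1)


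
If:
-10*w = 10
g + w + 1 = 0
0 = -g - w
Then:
No Solution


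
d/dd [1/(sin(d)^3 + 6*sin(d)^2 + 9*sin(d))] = -3*(sin(d) + 1)*cos(d)/((sin(d) + 3)^3*sin(d)^2)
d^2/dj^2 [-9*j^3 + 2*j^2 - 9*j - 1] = 4 - 54*j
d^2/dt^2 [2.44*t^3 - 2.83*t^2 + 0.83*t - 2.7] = 14.64*t - 5.66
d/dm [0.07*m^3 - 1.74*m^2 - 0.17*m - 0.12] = 0.21*m^2 - 3.48*m - 0.17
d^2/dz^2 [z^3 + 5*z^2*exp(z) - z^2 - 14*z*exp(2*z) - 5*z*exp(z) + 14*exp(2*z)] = 5*z^2*exp(z) - 56*z*exp(2*z) + 15*z*exp(z) + 6*z - 2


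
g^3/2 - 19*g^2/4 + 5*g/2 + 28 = (g/2 + 1)*(g - 8)*(g - 7/2)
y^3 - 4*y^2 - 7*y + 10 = (y - 5)*(y - 1)*(y + 2)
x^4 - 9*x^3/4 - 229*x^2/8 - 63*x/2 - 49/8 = (x - 7)*(x + 1/4)*(x + 1)*(x + 7/2)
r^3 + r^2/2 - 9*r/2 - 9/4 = (r + 1/2)*(r - 3*sqrt(2)/2)*(r + 3*sqrt(2)/2)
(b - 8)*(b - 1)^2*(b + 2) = b^4 - 8*b^3 - 3*b^2 + 26*b - 16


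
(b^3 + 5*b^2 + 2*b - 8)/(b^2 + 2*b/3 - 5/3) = 3*(b^2 + 6*b + 8)/(3*b + 5)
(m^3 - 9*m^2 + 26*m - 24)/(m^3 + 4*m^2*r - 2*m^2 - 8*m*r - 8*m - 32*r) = (m^2 - 5*m + 6)/(m^2 + 4*m*r + 2*m + 8*r)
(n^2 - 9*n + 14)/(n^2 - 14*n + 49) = (n - 2)/(n - 7)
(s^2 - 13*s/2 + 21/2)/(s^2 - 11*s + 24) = (s - 7/2)/(s - 8)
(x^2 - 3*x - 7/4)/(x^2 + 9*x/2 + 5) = (4*x^2 - 12*x - 7)/(2*(2*x^2 + 9*x + 10))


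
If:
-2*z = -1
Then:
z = 1/2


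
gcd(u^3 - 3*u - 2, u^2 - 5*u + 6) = u - 2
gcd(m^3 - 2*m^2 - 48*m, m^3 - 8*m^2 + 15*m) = m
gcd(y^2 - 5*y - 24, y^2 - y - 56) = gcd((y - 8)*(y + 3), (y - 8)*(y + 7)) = y - 8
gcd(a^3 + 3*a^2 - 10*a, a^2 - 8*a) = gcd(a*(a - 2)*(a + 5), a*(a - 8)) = a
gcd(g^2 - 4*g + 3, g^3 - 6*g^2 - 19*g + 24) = g - 1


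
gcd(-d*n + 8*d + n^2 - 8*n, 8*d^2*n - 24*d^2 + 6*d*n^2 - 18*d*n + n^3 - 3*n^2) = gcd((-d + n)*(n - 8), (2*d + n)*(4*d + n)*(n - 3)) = 1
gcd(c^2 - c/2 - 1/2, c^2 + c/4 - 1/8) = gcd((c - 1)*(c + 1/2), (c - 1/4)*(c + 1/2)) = c + 1/2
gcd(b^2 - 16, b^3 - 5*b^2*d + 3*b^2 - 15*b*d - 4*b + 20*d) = b + 4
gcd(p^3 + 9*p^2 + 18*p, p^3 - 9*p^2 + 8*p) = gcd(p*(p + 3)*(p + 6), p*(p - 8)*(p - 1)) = p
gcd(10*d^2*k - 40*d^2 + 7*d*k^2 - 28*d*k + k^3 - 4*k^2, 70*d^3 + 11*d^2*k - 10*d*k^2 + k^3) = 2*d + k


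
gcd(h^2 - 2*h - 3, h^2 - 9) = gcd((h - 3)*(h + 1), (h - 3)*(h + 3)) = h - 3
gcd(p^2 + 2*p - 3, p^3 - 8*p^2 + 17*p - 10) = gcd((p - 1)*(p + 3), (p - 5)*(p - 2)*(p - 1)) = p - 1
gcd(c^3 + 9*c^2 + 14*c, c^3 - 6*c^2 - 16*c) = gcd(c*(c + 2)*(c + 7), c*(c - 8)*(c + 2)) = c^2 + 2*c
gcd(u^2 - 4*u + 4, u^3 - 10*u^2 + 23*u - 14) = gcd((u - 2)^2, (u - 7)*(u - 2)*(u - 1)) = u - 2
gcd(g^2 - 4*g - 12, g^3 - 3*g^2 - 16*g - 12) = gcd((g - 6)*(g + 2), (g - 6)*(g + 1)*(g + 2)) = g^2 - 4*g - 12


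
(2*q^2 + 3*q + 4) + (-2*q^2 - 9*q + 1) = 5 - 6*q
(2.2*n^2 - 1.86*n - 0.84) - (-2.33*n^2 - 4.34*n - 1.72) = 4.53*n^2 + 2.48*n + 0.88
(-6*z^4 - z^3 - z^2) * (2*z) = -12*z^5 - 2*z^4 - 2*z^3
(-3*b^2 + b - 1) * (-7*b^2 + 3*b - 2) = 21*b^4 - 16*b^3 + 16*b^2 - 5*b + 2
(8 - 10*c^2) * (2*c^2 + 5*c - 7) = -20*c^4 - 50*c^3 + 86*c^2 + 40*c - 56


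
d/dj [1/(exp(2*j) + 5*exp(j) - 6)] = (-2*exp(j) - 5)*exp(j)/(exp(2*j) + 5*exp(j) - 6)^2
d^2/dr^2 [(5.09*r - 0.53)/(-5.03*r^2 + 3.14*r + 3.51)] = ((5.09*r - 0.53)*(10.06*r - 3.14)*(20.12*r - 6.28) + (153.6162*r - 37.297)*(-5.03*r^2 + 3.14*r + 3.51))/(-5.03*r^2 + 3.14*r + 3.51)^3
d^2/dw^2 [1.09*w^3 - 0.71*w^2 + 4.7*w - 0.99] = 6.54*w - 1.42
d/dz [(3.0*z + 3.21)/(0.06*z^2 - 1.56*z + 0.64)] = (-0.18*z^2 - 0.3852*z + 6.9276)/(0.0036*z^4 - 0.1872*z^3 + 2.5104*z^2 - 1.9968*z + 0.4096)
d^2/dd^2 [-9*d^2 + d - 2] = -18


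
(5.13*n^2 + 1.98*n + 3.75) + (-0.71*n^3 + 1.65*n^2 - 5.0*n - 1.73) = -0.71*n^3 + 6.78*n^2 - 3.02*n + 2.02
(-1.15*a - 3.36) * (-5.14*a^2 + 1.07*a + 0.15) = 5.911*a^3 + 16.0399*a^2 - 3.7677*a - 0.504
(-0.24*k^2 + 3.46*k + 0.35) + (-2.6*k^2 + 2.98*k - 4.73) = -2.84*k^2 + 6.44*k - 4.38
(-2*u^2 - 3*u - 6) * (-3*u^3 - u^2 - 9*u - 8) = 6*u^5 + 11*u^4 + 39*u^3 + 49*u^2 + 78*u + 48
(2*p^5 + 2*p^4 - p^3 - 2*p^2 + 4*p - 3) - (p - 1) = 2*p^5 + 2*p^4 - p^3 - 2*p^2 + 3*p - 2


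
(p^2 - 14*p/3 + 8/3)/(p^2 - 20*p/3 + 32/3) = (3*p - 2)/(3*p - 8)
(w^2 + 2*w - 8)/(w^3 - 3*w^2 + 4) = (w + 4)/(w^2 - w - 2)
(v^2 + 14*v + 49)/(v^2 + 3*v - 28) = (v + 7)/(v - 4)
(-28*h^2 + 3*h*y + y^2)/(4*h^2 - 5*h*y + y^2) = (7*h + y)/(-h + y)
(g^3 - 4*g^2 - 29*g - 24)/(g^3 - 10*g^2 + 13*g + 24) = (g + 3)/(g - 3)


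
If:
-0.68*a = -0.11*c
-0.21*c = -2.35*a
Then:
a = 0.00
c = 0.00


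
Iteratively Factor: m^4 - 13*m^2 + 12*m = (m - 1)*(m^3 + m^2 - 12*m) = (m - 1)*(m + 4)*(m^2 - 3*m) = m*(m - 1)*(m + 4)*(m - 3)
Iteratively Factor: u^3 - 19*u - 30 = (u + 3)*(u^2 - 3*u - 10) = (u + 2)*(u + 3)*(u - 5)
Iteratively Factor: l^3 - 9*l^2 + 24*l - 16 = (l - 4)*(l^2 - 5*l + 4) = (l - 4)*(l - 1)*(l - 4)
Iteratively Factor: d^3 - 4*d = (d)*(d^2 - 4) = d*(d - 2)*(d + 2)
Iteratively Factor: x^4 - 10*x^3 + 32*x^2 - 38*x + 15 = (x - 3)*(x^3 - 7*x^2 + 11*x - 5) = (x - 5)*(x - 3)*(x^2 - 2*x + 1) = (x - 5)*(x - 3)*(x - 1)*(x - 1)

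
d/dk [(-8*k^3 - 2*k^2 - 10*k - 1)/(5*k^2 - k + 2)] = (-40*k^4 + 16*k^3 + 4*k^2 + 2*k - 21)/(25*k^4 - 10*k^3 + 21*k^2 - 4*k + 4)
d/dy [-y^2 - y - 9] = -2*y - 1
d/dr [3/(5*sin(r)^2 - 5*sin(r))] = 3*(-2/tan(r) + cos(r)/sin(r)^2)/(5*(sin(r) - 1)^2)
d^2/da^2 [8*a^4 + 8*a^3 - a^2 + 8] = 96*a^2 + 48*a - 2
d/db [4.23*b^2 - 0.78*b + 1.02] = 8.46*b - 0.78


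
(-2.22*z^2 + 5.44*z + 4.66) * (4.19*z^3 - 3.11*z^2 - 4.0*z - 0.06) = -9.3018*z^5 + 29.6978*z^4 + 11.487*z^3 - 36.1194*z^2 - 18.9664*z - 0.2796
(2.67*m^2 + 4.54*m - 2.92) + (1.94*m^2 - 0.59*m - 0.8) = 4.61*m^2 + 3.95*m - 3.72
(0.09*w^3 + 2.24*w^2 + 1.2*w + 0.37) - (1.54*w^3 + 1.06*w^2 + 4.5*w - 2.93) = -1.45*w^3 + 1.18*w^2 - 3.3*w + 3.3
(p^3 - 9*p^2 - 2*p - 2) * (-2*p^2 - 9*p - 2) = -2*p^5 + 9*p^4 + 83*p^3 + 40*p^2 + 22*p + 4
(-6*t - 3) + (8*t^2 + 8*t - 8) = 8*t^2 + 2*t - 11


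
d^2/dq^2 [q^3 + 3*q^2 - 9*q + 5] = 6*q + 6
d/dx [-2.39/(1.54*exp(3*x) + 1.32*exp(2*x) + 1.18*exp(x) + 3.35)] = (11.0418*exp(2*x) + 6.3096*exp(x) + 2.8202)*exp(x)/(1.54*exp(3*x) + 1.32*exp(2*x) + 1.18*exp(x) + 3.35)^2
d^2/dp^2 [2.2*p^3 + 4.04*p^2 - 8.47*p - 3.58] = 13.2*p + 8.08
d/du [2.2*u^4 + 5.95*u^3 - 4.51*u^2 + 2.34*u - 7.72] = 8.8*u^3 + 17.85*u^2 - 9.02*u + 2.34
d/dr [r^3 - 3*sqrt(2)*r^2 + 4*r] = 3*r^2 - 6*sqrt(2)*r + 4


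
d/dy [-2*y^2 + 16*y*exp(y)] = 16*y*exp(y) - 4*y + 16*exp(y)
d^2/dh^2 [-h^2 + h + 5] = -2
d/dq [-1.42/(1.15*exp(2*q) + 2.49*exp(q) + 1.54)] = (3.266*exp(q) + 3.5358)*exp(q)/(1.15*exp(2*q) + 2.49*exp(q) + 1.54)^2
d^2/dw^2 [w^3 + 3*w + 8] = 6*w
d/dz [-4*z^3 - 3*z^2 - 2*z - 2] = -12*z^2 - 6*z - 2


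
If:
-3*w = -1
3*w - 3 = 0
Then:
No Solution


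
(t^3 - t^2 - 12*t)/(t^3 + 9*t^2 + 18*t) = (t - 4)/(t + 6)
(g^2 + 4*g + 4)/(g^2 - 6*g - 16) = (g + 2)/(g - 8)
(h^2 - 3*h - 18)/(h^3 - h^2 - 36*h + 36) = (h + 3)/(h^2 + 5*h - 6)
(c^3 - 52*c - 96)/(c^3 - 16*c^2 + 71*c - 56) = (c^2 + 8*c + 12)/(c^2 - 8*c + 7)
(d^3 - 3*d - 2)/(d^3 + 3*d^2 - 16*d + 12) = (d^2 + 2*d + 1)/(d^2 + 5*d - 6)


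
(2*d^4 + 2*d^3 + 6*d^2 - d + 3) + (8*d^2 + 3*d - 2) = 2*d^4 + 2*d^3 + 14*d^2 + 2*d + 1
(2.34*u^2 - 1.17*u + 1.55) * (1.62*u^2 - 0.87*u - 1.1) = 3.7908*u^4 - 3.9312*u^3 + 0.9549*u^2 - 0.0615000000000001*u - 1.705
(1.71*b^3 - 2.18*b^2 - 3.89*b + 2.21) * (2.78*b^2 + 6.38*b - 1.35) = 4.7538*b^5 + 4.8494*b^4 - 27.0311*b^3 - 15.7314*b^2 + 19.3513*b - 2.9835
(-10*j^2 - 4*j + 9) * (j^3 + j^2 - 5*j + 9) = -10*j^5 - 14*j^4 + 55*j^3 - 61*j^2 - 81*j + 81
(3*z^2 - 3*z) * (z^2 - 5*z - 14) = 3*z^4 - 18*z^3 - 27*z^2 + 42*z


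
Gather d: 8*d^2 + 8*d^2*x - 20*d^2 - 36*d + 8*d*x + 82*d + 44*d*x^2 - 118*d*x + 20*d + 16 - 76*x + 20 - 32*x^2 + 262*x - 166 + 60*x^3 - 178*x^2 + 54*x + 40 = d^2*(8*x - 12) + d*(44*x^2 - 110*x + 66) + 60*x^3 - 210*x^2 + 240*x - 90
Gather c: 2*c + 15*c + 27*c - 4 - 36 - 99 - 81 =44*c - 220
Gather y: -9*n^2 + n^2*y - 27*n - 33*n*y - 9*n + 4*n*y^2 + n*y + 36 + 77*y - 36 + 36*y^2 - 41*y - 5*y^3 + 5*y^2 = -9*n^2 - 36*n - 5*y^3 + y^2*(4*n + 41) + y*(n^2 - 32*n + 36)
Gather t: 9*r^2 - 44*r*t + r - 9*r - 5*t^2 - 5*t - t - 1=9*r^2 - 8*r - 5*t^2 + t*(-44*r - 6) - 1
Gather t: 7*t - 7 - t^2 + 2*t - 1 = -t^2 + 9*t - 8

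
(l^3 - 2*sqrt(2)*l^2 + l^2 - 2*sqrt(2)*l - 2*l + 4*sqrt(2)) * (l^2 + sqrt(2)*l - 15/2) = l^5 - sqrt(2)*l^4 + l^4 - 27*l^3/2 - sqrt(2)*l^3 - 23*l^2/2 + 17*sqrt(2)*l^2 + 15*sqrt(2)*l + 23*l - 30*sqrt(2)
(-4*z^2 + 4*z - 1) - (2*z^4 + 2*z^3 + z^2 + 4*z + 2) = -2*z^4 - 2*z^3 - 5*z^2 - 3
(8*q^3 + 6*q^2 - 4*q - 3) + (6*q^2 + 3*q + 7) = 8*q^3 + 12*q^2 - q + 4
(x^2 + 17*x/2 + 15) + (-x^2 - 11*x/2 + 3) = 3*x + 18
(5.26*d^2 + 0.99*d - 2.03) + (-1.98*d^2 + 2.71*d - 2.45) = 3.28*d^2 + 3.7*d - 4.48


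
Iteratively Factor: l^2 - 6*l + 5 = (l - 5)*(l - 1)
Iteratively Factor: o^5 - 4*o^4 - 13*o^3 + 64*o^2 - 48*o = (o)*(o^4 - 4*o^3 - 13*o^2 + 64*o - 48) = o*(o - 1)*(o^3 - 3*o^2 - 16*o + 48) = o*(o - 4)*(o - 1)*(o^2 + o - 12) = o*(o - 4)*(o - 1)*(o + 4)*(o - 3)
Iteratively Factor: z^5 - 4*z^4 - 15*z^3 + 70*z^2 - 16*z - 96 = (z - 3)*(z^4 - z^3 - 18*z^2 + 16*z + 32) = (z - 3)*(z + 1)*(z^3 - 2*z^2 - 16*z + 32) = (z - 4)*(z - 3)*(z + 1)*(z^2 + 2*z - 8) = (z - 4)*(z - 3)*(z - 2)*(z + 1)*(z + 4)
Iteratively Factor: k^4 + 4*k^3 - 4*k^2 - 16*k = (k)*(k^3 + 4*k^2 - 4*k - 16) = k*(k + 2)*(k^2 + 2*k - 8) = k*(k + 2)*(k + 4)*(k - 2)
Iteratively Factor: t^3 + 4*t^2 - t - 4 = (t - 1)*(t^2 + 5*t + 4) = (t - 1)*(t + 4)*(t + 1)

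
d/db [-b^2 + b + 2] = 1 - 2*b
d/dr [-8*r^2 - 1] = -16*r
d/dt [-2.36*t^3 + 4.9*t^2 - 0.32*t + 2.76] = -7.08*t^2 + 9.8*t - 0.32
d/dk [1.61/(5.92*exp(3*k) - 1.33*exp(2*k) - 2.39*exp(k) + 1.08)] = (-28.5936*exp(2*k) + 4.2826*exp(k) + 3.8479)*exp(k)/(5.92*exp(3*k) - 1.33*exp(2*k) - 2.39*exp(k) + 1.08)^2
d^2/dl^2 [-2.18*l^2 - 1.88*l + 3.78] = -4.36000000000000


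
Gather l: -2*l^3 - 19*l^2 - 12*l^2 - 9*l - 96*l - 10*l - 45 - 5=-2*l^3 - 31*l^2 - 115*l - 50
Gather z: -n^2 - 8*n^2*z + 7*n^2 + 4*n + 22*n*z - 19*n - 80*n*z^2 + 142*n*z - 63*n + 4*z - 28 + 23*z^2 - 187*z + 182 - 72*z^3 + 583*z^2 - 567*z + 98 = 6*n^2 - 78*n - 72*z^3 + z^2*(606 - 80*n) + z*(-8*n^2 + 164*n - 750) + 252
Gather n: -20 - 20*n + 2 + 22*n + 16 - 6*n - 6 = -4*n - 8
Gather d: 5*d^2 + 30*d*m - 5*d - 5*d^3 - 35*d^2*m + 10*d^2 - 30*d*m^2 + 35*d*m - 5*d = -5*d^3 + d^2*(15 - 35*m) + d*(-30*m^2 + 65*m - 10)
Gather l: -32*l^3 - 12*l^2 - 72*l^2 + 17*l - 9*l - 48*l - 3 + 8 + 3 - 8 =-32*l^3 - 84*l^2 - 40*l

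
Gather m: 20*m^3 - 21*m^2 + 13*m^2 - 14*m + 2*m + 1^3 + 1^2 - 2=20*m^3 - 8*m^2 - 12*m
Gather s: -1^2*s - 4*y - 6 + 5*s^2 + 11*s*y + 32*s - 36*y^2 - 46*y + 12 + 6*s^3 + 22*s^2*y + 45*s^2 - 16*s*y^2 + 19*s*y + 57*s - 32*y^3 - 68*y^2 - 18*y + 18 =6*s^3 + s^2*(22*y + 50) + s*(-16*y^2 + 30*y + 88) - 32*y^3 - 104*y^2 - 68*y + 24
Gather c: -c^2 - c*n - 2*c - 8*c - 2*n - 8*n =-c^2 + c*(-n - 10) - 10*n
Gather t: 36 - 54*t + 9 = 45 - 54*t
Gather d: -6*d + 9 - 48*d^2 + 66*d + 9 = -48*d^2 + 60*d + 18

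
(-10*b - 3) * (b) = -10*b^2 - 3*b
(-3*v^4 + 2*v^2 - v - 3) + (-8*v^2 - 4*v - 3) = -3*v^4 - 6*v^2 - 5*v - 6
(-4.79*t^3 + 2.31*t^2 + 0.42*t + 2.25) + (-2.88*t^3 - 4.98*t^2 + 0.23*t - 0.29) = -7.67*t^3 - 2.67*t^2 + 0.65*t + 1.96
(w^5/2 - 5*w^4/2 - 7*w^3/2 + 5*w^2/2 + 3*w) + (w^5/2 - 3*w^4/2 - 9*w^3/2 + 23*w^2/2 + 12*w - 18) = w^5 - 4*w^4 - 8*w^3 + 14*w^2 + 15*w - 18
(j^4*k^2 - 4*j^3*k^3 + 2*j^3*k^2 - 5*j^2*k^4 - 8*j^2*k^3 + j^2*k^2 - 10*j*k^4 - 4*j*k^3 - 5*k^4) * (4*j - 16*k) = 4*j^5*k^2 - 32*j^4*k^3 + 8*j^4*k^2 + 44*j^3*k^4 - 64*j^3*k^3 + 4*j^3*k^2 + 80*j^2*k^5 + 88*j^2*k^4 - 32*j^2*k^3 + 160*j*k^5 + 44*j*k^4 + 80*k^5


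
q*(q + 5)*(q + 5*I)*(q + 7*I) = q^4 + 5*q^3 + 12*I*q^3 - 35*q^2 + 60*I*q^2 - 175*q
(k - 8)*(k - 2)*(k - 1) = k^3 - 11*k^2 + 26*k - 16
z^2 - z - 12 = (z - 4)*(z + 3)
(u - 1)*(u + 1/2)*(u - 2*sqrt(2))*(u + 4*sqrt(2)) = u^4 - u^3/2 + 2*sqrt(2)*u^3 - 33*u^2/2 - sqrt(2)*u^2 - sqrt(2)*u + 8*u + 8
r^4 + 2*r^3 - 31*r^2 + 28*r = r*(r - 4)*(r - 1)*(r + 7)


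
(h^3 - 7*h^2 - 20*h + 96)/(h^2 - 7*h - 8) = (h^2 + h - 12)/(h + 1)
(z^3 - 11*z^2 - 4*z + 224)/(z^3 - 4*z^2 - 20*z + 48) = (z^2 - 15*z + 56)/(z^2 - 8*z + 12)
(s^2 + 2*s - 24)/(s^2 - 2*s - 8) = (s + 6)/(s + 2)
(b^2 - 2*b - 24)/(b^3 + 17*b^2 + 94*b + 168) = (b - 6)/(b^2 + 13*b + 42)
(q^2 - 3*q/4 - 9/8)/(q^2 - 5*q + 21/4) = (4*q + 3)/(2*(2*q - 7))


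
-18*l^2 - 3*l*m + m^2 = (-6*l + m)*(3*l + m)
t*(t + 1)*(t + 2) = t^3 + 3*t^2 + 2*t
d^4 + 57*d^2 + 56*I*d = d*(d - 8*I)*(d + I)*(d + 7*I)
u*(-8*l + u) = -8*l*u + u^2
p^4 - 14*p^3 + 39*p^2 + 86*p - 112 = (p - 8)*(p - 7)*(p - 1)*(p + 2)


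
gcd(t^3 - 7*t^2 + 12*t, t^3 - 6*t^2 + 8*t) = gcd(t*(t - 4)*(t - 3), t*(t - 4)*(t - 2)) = t^2 - 4*t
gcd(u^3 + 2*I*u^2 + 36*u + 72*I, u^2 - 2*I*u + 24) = u - 6*I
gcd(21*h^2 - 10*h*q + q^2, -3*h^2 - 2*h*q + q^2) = -3*h + q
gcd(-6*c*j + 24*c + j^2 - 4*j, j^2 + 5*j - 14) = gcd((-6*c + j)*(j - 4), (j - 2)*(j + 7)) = 1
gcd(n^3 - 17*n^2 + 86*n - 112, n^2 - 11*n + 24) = n - 8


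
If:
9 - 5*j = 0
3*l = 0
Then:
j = 9/5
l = 0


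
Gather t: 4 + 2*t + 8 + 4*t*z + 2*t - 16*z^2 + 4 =t*(4*z + 4) - 16*z^2 + 16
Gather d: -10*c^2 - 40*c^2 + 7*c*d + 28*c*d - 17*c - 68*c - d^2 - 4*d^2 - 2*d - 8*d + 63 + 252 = -50*c^2 - 85*c - 5*d^2 + d*(35*c - 10) + 315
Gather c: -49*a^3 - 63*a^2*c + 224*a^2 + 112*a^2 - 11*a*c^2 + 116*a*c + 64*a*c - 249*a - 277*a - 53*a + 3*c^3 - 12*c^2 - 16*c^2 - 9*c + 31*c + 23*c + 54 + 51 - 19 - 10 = -49*a^3 + 336*a^2 - 579*a + 3*c^3 + c^2*(-11*a - 28) + c*(-63*a^2 + 180*a + 45) + 76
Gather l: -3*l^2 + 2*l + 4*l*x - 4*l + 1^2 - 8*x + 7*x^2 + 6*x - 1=-3*l^2 + l*(4*x - 2) + 7*x^2 - 2*x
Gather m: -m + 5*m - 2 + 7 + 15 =4*m + 20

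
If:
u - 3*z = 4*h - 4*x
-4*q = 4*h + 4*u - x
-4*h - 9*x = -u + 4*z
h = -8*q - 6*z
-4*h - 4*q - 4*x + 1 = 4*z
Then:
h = 268/587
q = 1387/2348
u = -605/587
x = 39/587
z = -507/587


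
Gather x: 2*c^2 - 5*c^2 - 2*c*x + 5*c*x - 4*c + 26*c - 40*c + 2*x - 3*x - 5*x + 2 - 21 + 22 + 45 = -3*c^2 - 18*c + x*(3*c - 6) + 48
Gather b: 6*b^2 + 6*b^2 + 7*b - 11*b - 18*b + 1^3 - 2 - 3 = 12*b^2 - 22*b - 4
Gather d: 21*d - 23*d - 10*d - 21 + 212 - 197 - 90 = -12*d - 96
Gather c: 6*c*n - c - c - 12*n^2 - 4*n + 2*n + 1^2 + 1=c*(6*n - 2) - 12*n^2 - 2*n + 2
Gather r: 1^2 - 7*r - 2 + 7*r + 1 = 0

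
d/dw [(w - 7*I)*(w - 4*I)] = 2*w - 11*I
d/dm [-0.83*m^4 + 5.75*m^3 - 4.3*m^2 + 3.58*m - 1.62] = -3.32*m^3 + 17.25*m^2 - 8.6*m + 3.58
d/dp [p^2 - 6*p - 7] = 2*p - 6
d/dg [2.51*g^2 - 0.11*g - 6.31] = 5.02*g - 0.11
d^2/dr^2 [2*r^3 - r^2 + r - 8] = 12*r - 2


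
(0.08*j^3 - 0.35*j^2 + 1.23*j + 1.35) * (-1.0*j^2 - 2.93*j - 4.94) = -0.08*j^5 + 0.1156*j^4 - 0.5997*j^3 - 3.2249*j^2 - 10.0317*j - 6.669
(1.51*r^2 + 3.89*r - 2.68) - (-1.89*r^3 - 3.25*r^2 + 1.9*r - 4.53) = 1.89*r^3 + 4.76*r^2 + 1.99*r + 1.85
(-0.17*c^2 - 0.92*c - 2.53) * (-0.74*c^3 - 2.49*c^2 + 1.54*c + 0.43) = 0.1258*c^5 + 1.1041*c^4 + 3.9012*c^3 + 4.8098*c^2 - 4.2918*c - 1.0879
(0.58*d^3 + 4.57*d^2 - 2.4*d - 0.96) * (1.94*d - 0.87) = 1.1252*d^4 + 8.3612*d^3 - 8.6319*d^2 + 0.2256*d + 0.8352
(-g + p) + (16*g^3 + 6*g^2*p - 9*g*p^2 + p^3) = 16*g^3 + 6*g^2*p - 9*g*p^2 - g + p^3 + p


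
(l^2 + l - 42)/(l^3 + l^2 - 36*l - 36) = (l + 7)/(l^2 + 7*l + 6)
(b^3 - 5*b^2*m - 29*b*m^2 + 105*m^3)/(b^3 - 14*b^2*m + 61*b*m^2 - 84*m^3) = (b + 5*m)/(b - 4*m)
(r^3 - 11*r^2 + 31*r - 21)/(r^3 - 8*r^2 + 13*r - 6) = (r^2 - 10*r + 21)/(r^2 - 7*r + 6)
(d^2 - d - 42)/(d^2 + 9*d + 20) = (d^2 - d - 42)/(d^2 + 9*d + 20)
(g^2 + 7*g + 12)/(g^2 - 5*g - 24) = (g + 4)/(g - 8)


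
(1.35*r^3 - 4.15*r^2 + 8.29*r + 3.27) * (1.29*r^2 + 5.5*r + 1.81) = 1.7415*r^5 + 2.0715*r^4 - 9.6874*r^3 + 42.3018*r^2 + 32.9899*r + 5.9187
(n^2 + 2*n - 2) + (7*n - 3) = n^2 + 9*n - 5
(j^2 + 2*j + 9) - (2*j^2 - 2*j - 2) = -j^2 + 4*j + 11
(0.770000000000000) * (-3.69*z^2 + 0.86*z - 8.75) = -2.8413*z^2 + 0.6622*z - 6.7375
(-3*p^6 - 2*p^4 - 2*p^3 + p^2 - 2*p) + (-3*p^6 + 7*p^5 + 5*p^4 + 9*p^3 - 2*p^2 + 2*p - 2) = -6*p^6 + 7*p^5 + 3*p^4 + 7*p^3 - p^2 - 2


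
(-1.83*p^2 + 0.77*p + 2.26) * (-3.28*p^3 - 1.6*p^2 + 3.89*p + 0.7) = 6.0024*p^5 + 0.402400000000001*p^4 - 15.7635*p^3 - 1.9017*p^2 + 9.3304*p + 1.582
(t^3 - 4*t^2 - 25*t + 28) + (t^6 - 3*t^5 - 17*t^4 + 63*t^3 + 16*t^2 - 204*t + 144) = t^6 - 3*t^5 - 17*t^4 + 64*t^3 + 12*t^2 - 229*t + 172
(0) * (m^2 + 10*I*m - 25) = 0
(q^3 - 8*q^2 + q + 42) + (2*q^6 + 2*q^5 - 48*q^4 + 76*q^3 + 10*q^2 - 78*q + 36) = 2*q^6 + 2*q^5 - 48*q^4 + 77*q^3 + 2*q^2 - 77*q + 78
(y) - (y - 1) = 1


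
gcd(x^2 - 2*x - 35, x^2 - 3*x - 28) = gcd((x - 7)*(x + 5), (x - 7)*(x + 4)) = x - 7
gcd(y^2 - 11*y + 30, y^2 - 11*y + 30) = y^2 - 11*y + 30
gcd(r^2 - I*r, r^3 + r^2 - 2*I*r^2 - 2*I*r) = r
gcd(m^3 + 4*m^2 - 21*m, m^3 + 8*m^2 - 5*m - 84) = m^2 + 4*m - 21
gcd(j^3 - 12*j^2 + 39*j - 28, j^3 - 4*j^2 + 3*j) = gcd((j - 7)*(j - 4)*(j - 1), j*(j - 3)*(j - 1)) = j - 1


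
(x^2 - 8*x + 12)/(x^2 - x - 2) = (x - 6)/(x + 1)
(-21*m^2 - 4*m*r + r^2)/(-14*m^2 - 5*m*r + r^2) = (3*m + r)/(2*m + r)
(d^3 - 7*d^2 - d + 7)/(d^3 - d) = (d - 7)/d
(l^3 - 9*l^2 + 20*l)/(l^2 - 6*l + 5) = l*(l - 4)/(l - 1)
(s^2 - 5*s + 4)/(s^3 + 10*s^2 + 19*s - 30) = (s - 4)/(s^2 + 11*s + 30)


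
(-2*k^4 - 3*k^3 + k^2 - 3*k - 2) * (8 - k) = 2*k^5 - 13*k^4 - 25*k^3 + 11*k^2 - 22*k - 16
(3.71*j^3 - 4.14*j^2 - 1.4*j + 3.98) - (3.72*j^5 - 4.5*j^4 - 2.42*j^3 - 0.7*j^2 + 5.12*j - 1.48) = -3.72*j^5 + 4.5*j^4 + 6.13*j^3 - 3.44*j^2 - 6.52*j + 5.46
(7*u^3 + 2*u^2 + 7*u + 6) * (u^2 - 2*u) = 7*u^5 - 12*u^4 + 3*u^3 - 8*u^2 - 12*u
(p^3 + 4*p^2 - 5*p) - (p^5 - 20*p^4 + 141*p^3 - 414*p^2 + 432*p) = -p^5 + 20*p^4 - 140*p^3 + 418*p^2 - 437*p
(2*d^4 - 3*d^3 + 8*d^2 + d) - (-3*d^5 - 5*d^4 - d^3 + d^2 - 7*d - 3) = 3*d^5 + 7*d^4 - 2*d^3 + 7*d^2 + 8*d + 3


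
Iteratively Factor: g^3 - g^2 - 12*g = (g)*(g^2 - g - 12) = g*(g - 4)*(g + 3)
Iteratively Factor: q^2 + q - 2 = (q - 1)*(q + 2)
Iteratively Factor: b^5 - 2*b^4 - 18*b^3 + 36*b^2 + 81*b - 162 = (b + 3)*(b^4 - 5*b^3 - 3*b^2 + 45*b - 54) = (b - 2)*(b + 3)*(b^3 - 3*b^2 - 9*b + 27) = (b - 3)*(b - 2)*(b + 3)*(b^2 - 9) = (b - 3)^2*(b - 2)*(b + 3)*(b + 3)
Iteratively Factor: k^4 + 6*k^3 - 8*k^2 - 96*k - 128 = (k + 2)*(k^3 + 4*k^2 - 16*k - 64) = (k + 2)*(k + 4)*(k^2 - 16) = (k + 2)*(k + 4)^2*(k - 4)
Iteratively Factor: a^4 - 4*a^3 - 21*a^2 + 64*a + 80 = (a + 4)*(a^3 - 8*a^2 + 11*a + 20) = (a - 5)*(a + 4)*(a^2 - 3*a - 4) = (a - 5)*(a + 1)*(a + 4)*(a - 4)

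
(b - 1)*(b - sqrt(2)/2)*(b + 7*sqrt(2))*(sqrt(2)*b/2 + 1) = sqrt(2)*b^4/2 - sqrt(2)*b^3/2 + 15*b^3/2 - 15*b^2/2 + 3*sqrt(2)*b^2 - 7*b - 3*sqrt(2)*b + 7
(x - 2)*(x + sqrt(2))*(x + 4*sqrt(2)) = x^3 - 2*x^2 + 5*sqrt(2)*x^2 - 10*sqrt(2)*x + 8*x - 16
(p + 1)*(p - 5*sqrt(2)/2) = p^2 - 5*sqrt(2)*p/2 + p - 5*sqrt(2)/2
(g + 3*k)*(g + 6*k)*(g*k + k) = g^3*k + 9*g^2*k^2 + g^2*k + 18*g*k^3 + 9*g*k^2 + 18*k^3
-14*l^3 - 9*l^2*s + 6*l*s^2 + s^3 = (-2*l + s)*(l + s)*(7*l + s)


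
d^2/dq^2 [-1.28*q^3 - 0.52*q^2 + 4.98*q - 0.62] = -7.68*q - 1.04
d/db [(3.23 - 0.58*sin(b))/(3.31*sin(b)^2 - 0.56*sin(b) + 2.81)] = (1.9198*sin(b)^2 - 21.3826*sin(b) + 0.179)*cos(b)/(10.9561*sin(b)^4 - 3.7072*sin(b)^3 + 18.9158*sin(b)^2 - 3.1472*sin(b) + 7.8961)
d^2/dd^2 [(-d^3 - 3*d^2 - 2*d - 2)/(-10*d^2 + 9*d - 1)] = 2*(541*d^3 + 483*d^2 - 597*d + 163)/(1000*d^6 - 2700*d^5 + 2730*d^4 - 1269*d^3 + 273*d^2 - 27*d + 1)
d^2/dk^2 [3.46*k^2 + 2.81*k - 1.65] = 6.92000000000000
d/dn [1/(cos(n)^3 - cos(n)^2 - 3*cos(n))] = -(3*sin(n)^3/cos(n)^2 + 2*tan(n))/(sin(n)^2 + cos(n) + 2)^2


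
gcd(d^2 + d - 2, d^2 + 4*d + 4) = d + 2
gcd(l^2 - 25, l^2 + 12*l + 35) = l + 5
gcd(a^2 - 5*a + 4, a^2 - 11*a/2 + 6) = a - 4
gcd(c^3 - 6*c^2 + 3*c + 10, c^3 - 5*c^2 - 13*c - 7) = c + 1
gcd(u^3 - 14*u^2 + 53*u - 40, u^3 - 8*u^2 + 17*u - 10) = u^2 - 6*u + 5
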